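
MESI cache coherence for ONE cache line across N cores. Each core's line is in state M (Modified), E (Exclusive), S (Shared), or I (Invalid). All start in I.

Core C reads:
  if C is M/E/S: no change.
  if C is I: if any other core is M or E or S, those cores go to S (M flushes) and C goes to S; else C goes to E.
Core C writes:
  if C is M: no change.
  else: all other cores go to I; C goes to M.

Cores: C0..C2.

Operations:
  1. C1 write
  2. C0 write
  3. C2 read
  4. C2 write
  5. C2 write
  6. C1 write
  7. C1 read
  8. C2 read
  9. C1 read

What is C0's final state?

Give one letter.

Op 1: C1 write [C1 write: invalidate none -> C1=M] -> [I,M,I]
Op 2: C0 write [C0 write: invalidate ['C1=M'] -> C0=M] -> [M,I,I]
Op 3: C2 read [C2 read from I: others=['C0=M'] -> C2=S, others downsized to S] -> [S,I,S]
Op 4: C2 write [C2 write: invalidate ['C0=S'] -> C2=M] -> [I,I,M]
Op 5: C2 write [C2 write: already M (modified), no change] -> [I,I,M]
Op 6: C1 write [C1 write: invalidate ['C2=M'] -> C1=M] -> [I,M,I]
Op 7: C1 read [C1 read: already in M, no change] -> [I,M,I]
Op 8: C2 read [C2 read from I: others=['C1=M'] -> C2=S, others downsized to S] -> [I,S,S]
Op 9: C1 read [C1 read: already in S, no change] -> [I,S,S]

Answer: I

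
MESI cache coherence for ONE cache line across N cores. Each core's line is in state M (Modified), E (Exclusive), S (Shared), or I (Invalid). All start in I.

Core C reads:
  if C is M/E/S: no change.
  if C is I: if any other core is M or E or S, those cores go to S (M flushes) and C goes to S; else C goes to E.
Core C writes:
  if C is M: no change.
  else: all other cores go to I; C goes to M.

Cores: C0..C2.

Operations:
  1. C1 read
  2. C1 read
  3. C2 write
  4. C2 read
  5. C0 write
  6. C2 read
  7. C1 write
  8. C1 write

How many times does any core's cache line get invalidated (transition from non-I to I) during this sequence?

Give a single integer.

Answer: 4

Derivation:
Op 1: C1 read [C1 read from I: no other sharers -> C1=E (exclusive)] -> [I,E,I] (invalidations this op: 0; running total: 0)
Op 2: C1 read [C1 read: already in E, no change] -> [I,E,I] (invalidations this op: 0; running total: 0)
Op 3: C2 write [C2 write: invalidate ['C1=E'] -> C2=M] -> [I,I,M] (invalidations this op: 1; running total: 1)
Op 4: C2 read [C2 read: already in M, no change] -> [I,I,M] (invalidations this op: 0; running total: 1)
Op 5: C0 write [C0 write: invalidate ['C2=M'] -> C0=M] -> [M,I,I] (invalidations this op: 1; running total: 2)
Op 6: C2 read [C2 read from I: others=['C0=M'] -> C2=S, others downsized to S] -> [S,I,S] (invalidations this op: 0; running total: 2)
Op 7: C1 write [C1 write: invalidate ['C0=S', 'C2=S'] -> C1=M] -> [I,M,I] (invalidations this op: 2; running total: 4)
Op 8: C1 write [C1 write: already M (modified), no change] -> [I,M,I] (invalidations this op: 0; running total: 4)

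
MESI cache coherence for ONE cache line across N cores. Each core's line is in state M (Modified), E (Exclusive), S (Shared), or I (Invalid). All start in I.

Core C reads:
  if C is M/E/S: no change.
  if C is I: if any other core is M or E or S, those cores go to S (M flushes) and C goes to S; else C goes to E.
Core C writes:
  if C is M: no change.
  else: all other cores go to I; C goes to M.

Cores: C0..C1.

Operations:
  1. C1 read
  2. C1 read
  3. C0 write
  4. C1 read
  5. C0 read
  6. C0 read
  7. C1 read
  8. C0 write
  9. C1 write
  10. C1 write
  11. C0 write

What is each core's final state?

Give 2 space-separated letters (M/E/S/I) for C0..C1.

Answer: M I

Derivation:
Op 1: C1 read [C1 read from I: no other sharers -> C1=E (exclusive)] -> [I,E]
Op 2: C1 read [C1 read: already in E, no change] -> [I,E]
Op 3: C0 write [C0 write: invalidate ['C1=E'] -> C0=M] -> [M,I]
Op 4: C1 read [C1 read from I: others=['C0=M'] -> C1=S, others downsized to S] -> [S,S]
Op 5: C0 read [C0 read: already in S, no change] -> [S,S]
Op 6: C0 read [C0 read: already in S, no change] -> [S,S]
Op 7: C1 read [C1 read: already in S, no change] -> [S,S]
Op 8: C0 write [C0 write: invalidate ['C1=S'] -> C0=M] -> [M,I]
Op 9: C1 write [C1 write: invalidate ['C0=M'] -> C1=M] -> [I,M]
Op 10: C1 write [C1 write: already M (modified), no change] -> [I,M]
Op 11: C0 write [C0 write: invalidate ['C1=M'] -> C0=M] -> [M,I]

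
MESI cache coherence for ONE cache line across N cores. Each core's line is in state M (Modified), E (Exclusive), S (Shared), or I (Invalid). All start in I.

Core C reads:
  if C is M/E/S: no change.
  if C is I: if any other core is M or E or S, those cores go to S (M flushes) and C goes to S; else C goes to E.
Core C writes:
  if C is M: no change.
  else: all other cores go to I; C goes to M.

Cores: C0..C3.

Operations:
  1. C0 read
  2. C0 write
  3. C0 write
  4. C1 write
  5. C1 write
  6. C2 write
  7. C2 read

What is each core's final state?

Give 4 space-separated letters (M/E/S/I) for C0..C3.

Op 1: C0 read [C0 read from I: no other sharers -> C0=E (exclusive)] -> [E,I,I,I]
Op 2: C0 write [C0 write: invalidate none -> C0=M] -> [M,I,I,I]
Op 3: C0 write [C0 write: already M (modified), no change] -> [M,I,I,I]
Op 4: C1 write [C1 write: invalidate ['C0=M'] -> C1=M] -> [I,M,I,I]
Op 5: C1 write [C1 write: already M (modified), no change] -> [I,M,I,I]
Op 6: C2 write [C2 write: invalidate ['C1=M'] -> C2=M] -> [I,I,M,I]
Op 7: C2 read [C2 read: already in M, no change] -> [I,I,M,I]

Answer: I I M I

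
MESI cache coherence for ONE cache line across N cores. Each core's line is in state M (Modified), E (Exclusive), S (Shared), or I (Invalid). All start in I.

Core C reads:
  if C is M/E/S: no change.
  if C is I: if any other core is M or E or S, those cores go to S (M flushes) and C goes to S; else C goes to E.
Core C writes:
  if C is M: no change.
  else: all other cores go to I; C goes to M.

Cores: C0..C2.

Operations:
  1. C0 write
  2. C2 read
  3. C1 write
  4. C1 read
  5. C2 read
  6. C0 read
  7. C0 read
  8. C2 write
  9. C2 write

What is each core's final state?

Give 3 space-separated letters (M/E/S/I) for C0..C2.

Op 1: C0 write [C0 write: invalidate none -> C0=M] -> [M,I,I]
Op 2: C2 read [C2 read from I: others=['C0=M'] -> C2=S, others downsized to S] -> [S,I,S]
Op 3: C1 write [C1 write: invalidate ['C0=S', 'C2=S'] -> C1=M] -> [I,M,I]
Op 4: C1 read [C1 read: already in M, no change] -> [I,M,I]
Op 5: C2 read [C2 read from I: others=['C1=M'] -> C2=S, others downsized to S] -> [I,S,S]
Op 6: C0 read [C0 read from I: others=['C1=S', 'C2=S'] -> C0=S, others downsized to S] -> [S,S,S]
Op 7: C0 read [C0 read: already in S, no change] -> [S,S,S]
Op 8: C2 write [C2 write: invalidate ['C0=S', 'C1=S'] -> C2=M] -> [I,I,M]
Op 9: C2 write [C2 write: already M (modified), no change] -> [I,I,M]

Answer: I I M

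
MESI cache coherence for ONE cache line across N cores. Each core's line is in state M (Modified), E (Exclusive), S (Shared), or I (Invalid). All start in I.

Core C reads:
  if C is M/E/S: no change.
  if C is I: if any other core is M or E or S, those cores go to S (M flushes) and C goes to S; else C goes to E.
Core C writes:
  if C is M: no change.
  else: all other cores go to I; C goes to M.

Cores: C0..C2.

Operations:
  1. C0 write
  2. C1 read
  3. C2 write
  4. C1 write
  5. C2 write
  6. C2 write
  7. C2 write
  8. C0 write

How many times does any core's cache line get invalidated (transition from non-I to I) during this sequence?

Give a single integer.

Op 1: C0 write [C0 write: invalidate none -> C0=M] -> [M,I,I] (invalidations this op: 0; running total: 0)
Op 2: C1 read [C1 read from I: others=['C0=M'] -> C1=S, others downsized to S] -> [S,S,I] (invalidations this op: 0; running total: 0)
Op 3: C2 write [C2 write: invalidate ['C0=S', 'C1=S'] -> C2=M] -> [I,I,M] (invalidations this op: 2; running total: 2)
Op 4: C1 write [C1 write: invalidate ['C2=M'] -> C1=M] -> [I,M,I] (invalidations this op: 1; running total: 3)
Op 5: C2 write [C2 write: invalidate ['C1=M'] -> C2=M] -> [I,I,M] (invalidations this op: 1; running total: 4)
Op 6: C2 write [C2 write: already M (modified), no change] -> [I,I,M] (invalidations this op: 0; running total: 4)
Op 7: C2 write [C2 write: already M (modified), no change] -> [I,I,M] (invalidations this op: 0; running total: 4)
Op 8: C0 write [C0 write: invalidate ['C2=M'] -> C0=M] -> [M,I,I] (invalidations this op: 1; running total: 5)

Answer: 5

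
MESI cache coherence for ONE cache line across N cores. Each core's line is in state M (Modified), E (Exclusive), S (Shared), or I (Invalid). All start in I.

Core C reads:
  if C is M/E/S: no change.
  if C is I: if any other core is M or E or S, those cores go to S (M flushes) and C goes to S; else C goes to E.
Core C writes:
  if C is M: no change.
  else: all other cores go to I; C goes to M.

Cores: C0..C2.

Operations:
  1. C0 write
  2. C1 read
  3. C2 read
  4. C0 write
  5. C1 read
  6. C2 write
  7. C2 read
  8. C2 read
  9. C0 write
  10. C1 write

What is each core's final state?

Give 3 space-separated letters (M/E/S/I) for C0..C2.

Op 1: C0 write [C0 write: invalidate none -> C0=M] -> [M,I,I]
Op 2: C1 read [C1 read from I: others=['C0=M'] -> C1=S, others downsized to S] -> [S,S,I]
Op 3: C2 read [C2 read from I: others=['C0=S', 'C1=S'] -> C2=S, others downsized to S] -> [S,S,S]
Op 4: C0 write [C0 write: invalidate ['C1=S', 'C2=S'] -> C0=M] -> [M,I,I]
Op 5: C1 read [C1 read from I: others=['C0=M'] -> C1=S, others downsized to S] -> [S,S,I]
Op 6: C2 write [C2 write: invalidate ['C0=S', 'C1=S'] -> C2=M] -> [I,I,M]
Op 7: C2 read [C2 read: already in M, no change] -> [I,I,M]
Op 8: C2 read [C2 read: already in M, no change] -> [I,I,M]
Op 9: C0 write [C0 write: invalidate ['C2=M'] -> C0=M] -> [M,I,I]
Op 10: C1 write [C1 write: invalidate ['C0=M'] -> C1=M] -> [I,M,I]

Answer: I M I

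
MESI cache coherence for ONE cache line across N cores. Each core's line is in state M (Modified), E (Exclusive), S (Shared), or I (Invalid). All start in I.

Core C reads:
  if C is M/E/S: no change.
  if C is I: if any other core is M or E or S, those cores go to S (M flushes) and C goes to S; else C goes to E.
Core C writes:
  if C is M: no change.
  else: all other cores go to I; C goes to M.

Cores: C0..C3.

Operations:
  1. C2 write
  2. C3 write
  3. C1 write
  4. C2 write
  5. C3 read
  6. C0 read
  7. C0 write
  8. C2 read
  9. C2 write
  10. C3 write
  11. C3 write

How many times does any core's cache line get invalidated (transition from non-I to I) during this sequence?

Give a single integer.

Answer: 7

Derivation:
Op 1: C2 write [C2 write: invalidate none -> C2=M] -> [I,I,M,I] (invalidations this op: 0; running total: 0)
Op 2: C3 write [C3 write: invalidate ['C2=M'] -> C3=M] -> [I,I,I,M] (invalidations this op: 1; running total: 1)
Op 3: C1 write [C1 write: invalidate ['C3=M'] -> C1=M] -> [I,M,I,I] (invalidations this op: 1; running total: 2)
Op 4: C2 write [C2 write: invalidate ['C1=M'] -> C2=M] -> [I,I,M,I] (invalidations this op: 1; running total: 3)
Op 5: C3 read [C3 read from I: others=['C2=M'] -> C3=S, others downsized to S] -> [I,I,S,S] (invalidations this op: 0; running total: 3)
Op 6: C0 read [C0 read from I: others=['C2=S', 'C3=S'] -> C0=S, others downsized to S] -> [S,I,S,S] (invalidations this op: 0; running total: 3)
Op 7: C0 write [C0 write: invalidate ['C2=S', 'C3=S'] -> C0=M] -> [M,I,I,I] (invalidations this op: 2; running total: 5)
Op 8: C2 read [C2 read from I: others=['C0=M'] -> C2=S, others downsized to S] -> [S,I,S,I] (invalidations this op: 0; running total: 5)
Op 9: C2 write [C2 write: invalidate ['C0=S'] -> C2=M] -> [I,I,M,I] (invalidations this op: 1; running total: 6)
Op 10: C3 write [C3 write: invalidate ['C2=M'] -> C3=M] -> [I,I,I,M] (invalidations this op: 1; running total: 7)
Op 11: C3 write [C3 write: already M (modified), no change] -> [I,I,I,M] (invalidations this op: 0; running total: 7)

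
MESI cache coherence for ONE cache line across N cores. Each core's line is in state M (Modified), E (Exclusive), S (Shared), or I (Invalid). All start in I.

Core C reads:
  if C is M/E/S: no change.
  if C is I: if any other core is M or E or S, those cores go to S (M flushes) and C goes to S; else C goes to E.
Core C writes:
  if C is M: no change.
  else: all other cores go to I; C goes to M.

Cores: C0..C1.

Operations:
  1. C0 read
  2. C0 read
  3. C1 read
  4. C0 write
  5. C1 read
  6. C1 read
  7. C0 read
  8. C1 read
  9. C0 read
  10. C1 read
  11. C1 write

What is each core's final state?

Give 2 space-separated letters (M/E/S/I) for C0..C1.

Op 1: C0 read [C0 read from I: no other sharers -> C0=E (exclusive)] -> [E,I]
Op 2: C0 read [C0 read: already in E, no change] -> [E,I]
Op 3: C1 read [C1 read from I: others=['C0=E'] -> C1=S, others downsized to S] -> [S,S]
Op 4: C0 write [C0 write: invalidate ['C1=S'] -> C0=M] -> [M,I]
Op 5: C1 read [C1 read from I: others=['C0=M'] -> C1=S, others downsized to S] -> [S,S]
Op 6: C1 read [C1 read: already in S, no change] -> [S,S]
Op 7: C0 read [C0 read: already in S, no change] -> [S,S]
Op 8: C1 read [C1 read: already in S, no change] -> [S,S]
Op 9: C0 read [C0 read: already in S, no change] -> [S,S]
Op 10: C1 read [C1 read: already in S, no change] -> [S,S]
Op 11: C1 write [C1 write: invalidate ['C0=S'] -> C1=M] -> [I,M]

Answer: I M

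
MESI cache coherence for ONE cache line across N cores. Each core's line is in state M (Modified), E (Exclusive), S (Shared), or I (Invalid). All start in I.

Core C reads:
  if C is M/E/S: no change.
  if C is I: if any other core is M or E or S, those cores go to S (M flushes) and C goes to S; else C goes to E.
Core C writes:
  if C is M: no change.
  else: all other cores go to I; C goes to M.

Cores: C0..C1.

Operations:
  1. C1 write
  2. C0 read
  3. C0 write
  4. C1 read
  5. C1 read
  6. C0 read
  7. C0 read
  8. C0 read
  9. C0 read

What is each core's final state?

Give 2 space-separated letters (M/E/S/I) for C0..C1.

Op 1: C1 write [C1 write: invalidate none -> C1=M] -> [I,M]
Op 2: C0 read [C0 read from I: others=['C1=M'] -> C0=S, others downsized to S] -> [S,S]
Op 3: C0 write [C0 write: invalidate ['C1=S'] -> C0=M] -> [M,I]
Op 4: C1 read [C1 read from I: others=['C0=M'] -> C1=S, others downsized to S] -> [S,S]
Op 5: C1 read [C1 read: already in S, no change] -> [S,S]
Op 6: C0 read [C0 read: already in S, no change] -> [S,S]
Op 7: C0 read [C0 read: already in S, no change] -> [S,S]
Op 8: C0 read [C0 read: already in S, no change] -> [S,S]
Op 9: C0 read [C0 read: already in S, no change] -> [S,S]

Answer: S S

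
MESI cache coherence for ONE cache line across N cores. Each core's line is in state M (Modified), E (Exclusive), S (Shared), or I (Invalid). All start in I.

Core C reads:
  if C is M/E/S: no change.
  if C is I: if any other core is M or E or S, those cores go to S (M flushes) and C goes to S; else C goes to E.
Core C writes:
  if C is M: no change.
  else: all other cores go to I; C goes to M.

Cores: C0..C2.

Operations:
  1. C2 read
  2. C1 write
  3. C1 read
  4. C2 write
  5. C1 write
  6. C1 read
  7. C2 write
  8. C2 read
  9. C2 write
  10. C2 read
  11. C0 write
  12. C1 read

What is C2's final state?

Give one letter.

Answer: I

Derivation:
Op 1: C2 read [C2 read from I: no other sharers -> C2=E (exclusive)] -> [I,I,E]
Op 2: C1 write [C1 write: invalidate ['C2=E'] -> C1=M] -> [I,M,I]
Op 3: C1 read [C1 read: already in M, no change] -> [I,M,I]
Op 4: C2 write [C2 write: invalidate ['C1=M'] -> C2=M] -> [I,I,M]
Op 5: C1 write [C1 write: invalidate ['C2=M'] -> C1=M] -> [I,M,I]
Op 6: C1 read [C1 read: already in M, no change] -> [I,M,I]
Op 7: C2 write [C2 write: invalidate ['C1=M'] -> C2=M] -> [I,I,M]
Op 8: C2 read [C2 read: already in M, no change] -> [I,I,M]
Op 9: C2 write [C2 write: already M (modified), no change] -> [I,I,M]
Op 10: C2 read [C2 read: already in M, no change] -> [I,I,M]
Op 11: C0 write [C0 write: invalidate ['C2=M'] -> C0=M] -> [M,I,I]
Op 12: C1 read [C1 read from I: others=['C0=M'] -> C1=S, others downsized to S] -> [S,S,I]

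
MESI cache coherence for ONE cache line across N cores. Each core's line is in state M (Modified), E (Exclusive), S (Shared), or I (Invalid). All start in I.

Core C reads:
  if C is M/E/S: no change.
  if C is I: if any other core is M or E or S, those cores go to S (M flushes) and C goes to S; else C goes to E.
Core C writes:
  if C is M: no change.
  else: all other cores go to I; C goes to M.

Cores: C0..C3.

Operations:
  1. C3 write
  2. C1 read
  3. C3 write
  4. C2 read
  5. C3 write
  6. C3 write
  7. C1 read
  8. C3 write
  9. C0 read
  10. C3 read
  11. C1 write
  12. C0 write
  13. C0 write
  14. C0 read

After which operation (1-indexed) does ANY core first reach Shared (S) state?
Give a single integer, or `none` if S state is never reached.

Answer: 2

Derivation:
Op 1: C3 write [C3 write: invalidate none -> C3=M] -> [I,I,I,M]
Op 2: C1 read [C1 read from I: others=['C3=M'] -> C1=S, others downsized to S] -> [I,S,I,S]
  -> First S state at op 2; remaining ops need not be traced.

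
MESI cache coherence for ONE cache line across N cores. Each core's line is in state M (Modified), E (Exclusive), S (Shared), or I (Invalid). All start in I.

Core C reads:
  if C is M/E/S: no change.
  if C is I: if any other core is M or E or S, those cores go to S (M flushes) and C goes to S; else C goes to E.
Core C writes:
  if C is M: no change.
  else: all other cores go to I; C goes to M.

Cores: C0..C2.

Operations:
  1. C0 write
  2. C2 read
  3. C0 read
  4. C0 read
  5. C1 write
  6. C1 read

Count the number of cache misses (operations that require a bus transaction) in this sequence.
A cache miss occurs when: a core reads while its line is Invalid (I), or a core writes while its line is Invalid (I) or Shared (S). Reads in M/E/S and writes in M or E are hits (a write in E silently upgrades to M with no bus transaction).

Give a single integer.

Op 1: C0 write [C0 write: invalidate none -> C0=M] -> [M,I,I] [MISS #1: write from I]
Op 2: C2 read [C2 read from I: others=['C0=M'] -> C2=S, others downsized to S] -> [S,I,S] [MISS #2: read from I]
Op 3: C0 read [C0 read: already in S, no change] -> [S,I,S] [hit: read from S]
Op 4: C0 read [C0 read: already in S, no change] -> [S,I,S] [hit: read from S]
Op 5: C1 write [C1 write: invalidate ['C0=S', 'C2=S'] -> C1=M] -> [I,M,I] [MISS #3: write from I]
Op 6: C1 read [C1 read: already in M, no change] -> [I,M,I] [hit: read from M]

Answer: 3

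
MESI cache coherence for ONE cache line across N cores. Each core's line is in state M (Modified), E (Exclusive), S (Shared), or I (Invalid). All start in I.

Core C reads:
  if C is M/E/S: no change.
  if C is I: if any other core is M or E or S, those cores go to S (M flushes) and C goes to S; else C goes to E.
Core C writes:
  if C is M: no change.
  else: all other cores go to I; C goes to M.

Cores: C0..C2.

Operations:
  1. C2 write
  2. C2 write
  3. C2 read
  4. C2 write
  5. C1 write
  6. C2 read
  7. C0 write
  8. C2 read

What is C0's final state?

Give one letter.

Op 1: C2 write [C2 write: invalidate none -> C2=M] -> [I,I,M]
Op 2: C2 write [C2 write: already M (modified), no change] -> [I,I,M]
Op 3: C2 read [C2 read: already in M, no change] -> [I,I,M]
Op 4: C2 write [C2 write: already M (modified), no change] -> [I,I,M]
Op 5: C1 write [C1 write: invalidate ['C2=M'] -> C1=M] -> [I,M,I]
Op 6: C2 read [C2 read from I: others=['C1=M'] -> C2=S, others downsized to S] -> [I,S,S]
Op 7: C0 write [C0 write: invalidate ['C1=S', 'C2=S'] -> C0=M] -> [M,I,I]
Op 8: C2 read [C2 read from I: others=['C0=M'] -> C2=S, others downsized to S] -> [S,I,S]

Answer: S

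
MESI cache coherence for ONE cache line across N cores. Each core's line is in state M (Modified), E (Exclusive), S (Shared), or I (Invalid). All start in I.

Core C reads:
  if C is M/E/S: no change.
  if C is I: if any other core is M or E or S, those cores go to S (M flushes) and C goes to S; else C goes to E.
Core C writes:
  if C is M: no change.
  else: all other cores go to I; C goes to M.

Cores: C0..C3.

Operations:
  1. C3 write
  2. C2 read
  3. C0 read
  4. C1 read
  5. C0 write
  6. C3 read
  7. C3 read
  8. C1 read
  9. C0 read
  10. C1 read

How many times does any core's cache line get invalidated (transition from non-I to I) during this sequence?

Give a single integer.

Op 1: C3 write [C3 write: invalidate none -> C3=M] -> [I,I,I,M] (invalidations this op: 0; running total: 0)
Op 2: C2 read [C2 read from I: others=['C3=M'] -> C2=S, others downsized to S] -> [I,I,S,S] (invalidations this op: 0; running total: 0)
Op 3: C0 read [C0 read from I: others=['C2=S', 'C3=S'] -> C0=S, others downsized to S] -> [S,I,S,S] (invalidations this op: 0; running total: 0)
Op 4: C1 read [C1 read from I: others=['C0=S', 'C2=S', 'C3=S'] -> C1=S, others downsized to S] -> [S,S,S,S] (invalidations this op: 0; running total: 0)
Op 5: C0 write [C0 write: invalidate ['C1=S', 'C2=S', 'C3=S'] -> C0=M] -> [M,I,I,I] (invalidations this op: 3; running total: 3)
Op 6: C3 read [C3 read from I: others=['C0=M'] -> C3=S, others downsized to S] -> [S,I,I,S] (invalidations this op: 0; running total: 3)
Op 7: C3 read [C3 read: already in S, no change] -> [S,I,I,S] (invalidations this op: 0; running total: 3)
Op 8: C1 read [C1 read from I: others=['C0=S', 'C3=S'] -> C1=S, others downsized to S] -> [S,S,I,S] (invalidations this op: 0; running total: 3)
Op 9: C0 read [C0 read: already in S, no change] -> [S,S,I,S] (invalidations this op: 0; running total: 3)
Op 10: C1 read [C1 read: already in S, no change] -> [S,S,I,S] (invalidations this op: 0; running total: 3)

Answer: 3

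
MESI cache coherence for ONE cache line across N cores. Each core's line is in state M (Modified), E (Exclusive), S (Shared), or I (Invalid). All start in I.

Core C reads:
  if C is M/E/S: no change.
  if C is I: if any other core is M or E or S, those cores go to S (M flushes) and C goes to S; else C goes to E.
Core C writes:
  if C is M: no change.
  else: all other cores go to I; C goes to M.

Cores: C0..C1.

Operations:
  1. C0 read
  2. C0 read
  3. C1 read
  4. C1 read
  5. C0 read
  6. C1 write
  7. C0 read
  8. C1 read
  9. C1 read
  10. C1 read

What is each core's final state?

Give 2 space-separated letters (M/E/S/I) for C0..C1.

Op 1: C0 read [C0 read from I: no other sharers -> C0=E (exclusive)] -> [E,I]
Op 2: C0 read [C0 read: already in E, no change] -> [E,I]
Op 3: C1 read [C1 read from I: others=['C0=E'] -> C1=S, others downsized to S] -> [S,S]
Op 4: C1 read [C1 read: already in S, no change] -> [S,S]
Op 5: C0 read [C0 read: already in S, no change] -> [S,S]
Op 6: C1 write [C1 write: invalidate ['C0=S'] -> C1=M] -> [I,M]
Op 7: C0 read [C0 read from I: others=['C1=M'] -> C0=S, others downsized to S] -> [S,S]
Op 8: C1 read [C1 read: already in S, no change] -> [S,S]
Op 9: C1 read [C1 read: already in S, no change] -> [S,S]
Op 10: C1 read [C1 read: already in S, no change] -> [S,S]

Answer: S S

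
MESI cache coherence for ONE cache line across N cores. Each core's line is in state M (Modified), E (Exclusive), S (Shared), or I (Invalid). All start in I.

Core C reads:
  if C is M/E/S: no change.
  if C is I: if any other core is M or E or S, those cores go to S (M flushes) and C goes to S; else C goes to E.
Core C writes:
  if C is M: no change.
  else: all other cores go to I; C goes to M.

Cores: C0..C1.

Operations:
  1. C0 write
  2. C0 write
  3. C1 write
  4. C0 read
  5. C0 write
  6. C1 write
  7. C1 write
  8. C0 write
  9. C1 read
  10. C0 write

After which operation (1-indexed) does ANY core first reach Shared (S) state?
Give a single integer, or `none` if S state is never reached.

Answer: 4

Derivation:
Op 1: C0 write [C0 write: invalidate none -> C0=M] -> [M,I]
Op 2: C0 write [C0 write: already M (modified), no change] -> [M,I]
Op 3: C1 write [C1 write: invalidate ['C0=M'] -> C1=M] -> [I,M]
Op 4: C0 read [C0 read from I: others=['C1=M'] -> C0=S, others downsized to S] -> [S,S]
  -> First S state at op 4; remaining ops need not be traced.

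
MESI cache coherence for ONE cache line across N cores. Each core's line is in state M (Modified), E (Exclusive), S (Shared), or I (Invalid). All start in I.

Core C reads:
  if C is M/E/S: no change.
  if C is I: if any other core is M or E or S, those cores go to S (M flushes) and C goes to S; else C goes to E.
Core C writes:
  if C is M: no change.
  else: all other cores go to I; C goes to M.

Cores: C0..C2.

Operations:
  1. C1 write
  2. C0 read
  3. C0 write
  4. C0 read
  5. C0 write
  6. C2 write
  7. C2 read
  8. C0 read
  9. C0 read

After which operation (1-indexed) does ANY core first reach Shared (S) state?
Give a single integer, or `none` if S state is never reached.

Answer: 2

Derivation:
Op 1: C1 write [C1 write: invalidate none -> C1=M] -> [I,M,I]
Op 2: C0 read [C0 read from I: others=['C1=M'] -> C0=S, others downsized to S] -> [S,S,I]
  -> First S state at op 2; remaining ops need not be traced.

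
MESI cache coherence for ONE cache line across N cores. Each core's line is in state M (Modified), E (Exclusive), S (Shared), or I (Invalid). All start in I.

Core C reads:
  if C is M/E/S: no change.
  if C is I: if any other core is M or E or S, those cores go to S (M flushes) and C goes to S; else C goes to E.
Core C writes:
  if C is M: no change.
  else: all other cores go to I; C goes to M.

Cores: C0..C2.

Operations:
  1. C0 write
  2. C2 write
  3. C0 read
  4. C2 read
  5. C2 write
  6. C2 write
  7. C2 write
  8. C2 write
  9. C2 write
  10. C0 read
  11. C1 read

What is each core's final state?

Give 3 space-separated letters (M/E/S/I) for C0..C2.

Answer: S S S

Derivation:
Op 1: C0 write [C0 write: invalidate none -> C0=M] -> [M,I,I]
Op 2: C2 write [C2 write: invalidate ['C0=M'] -> C2=M] -> [I,I,M]
Op 3: C0 read [C0 read from I: others=['C2=M'] -> C0=S, others downsized to S] -> [S,I,S]
Op 4: C2 read [C2 read: already in S, no change] -> [S,I,S]
Op 5: C2 write [C2 write: invalidate ['C0=S'] -> C2=M] -> [I,I,M]
Op 6: C2 write [C2 write: already M (modified), no change] -> [I,I,M]
Op 7: C2 write [C2 write: already M (modified), no change] -> [I,I,M]
Op 8: C2 write [C2 write: already M (modified), no change] -> [I,I,M]
Op 9: C2 write [C2 write: already M (modified), no change] -> [I,I,M]
Op 10: C0 read [C0 read from I: others=['C2=M'] -> C0=S, others downsized to S] -> [S,I,S]
Op 11: C1 read [C1 read from I: others=['C0=S', 'C2=S'] -> C1=S, others downsized to S] -> [S,S,S]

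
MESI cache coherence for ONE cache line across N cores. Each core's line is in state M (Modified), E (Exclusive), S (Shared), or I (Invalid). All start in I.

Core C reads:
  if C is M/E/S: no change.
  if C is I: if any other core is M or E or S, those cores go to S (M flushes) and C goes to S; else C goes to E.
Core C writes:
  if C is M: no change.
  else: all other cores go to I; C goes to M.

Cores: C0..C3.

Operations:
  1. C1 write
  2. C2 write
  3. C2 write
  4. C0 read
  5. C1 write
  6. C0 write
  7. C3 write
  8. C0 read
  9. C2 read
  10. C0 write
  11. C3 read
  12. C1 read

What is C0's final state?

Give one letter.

Op 1: C1 write [C1 write: invalidate none -> C1=M] -> [I,M,I,I]
Op 2: C2 write [C2 write: invalidate ['C1=M'] -> C2=M] -> [I,I,M,I]
Op 3: C2 write [C2 write: already M (modified), no change] -> [I,I,M,I]
Op 4: C0 read [C0 read from I: others=['C2=M'] -> C0=S, others downsized to S] -> [S,I,S,I]
Op 5: C1 write [C1 write: invalidate ['C0=S', 'C2=S'] -> C1=M] -> [I,M,I,I]
Op 6: C0 write [C0 write: invalidate ['C1=M'] -> C0=M] -> [M,I,I,I]
Op 7: C3 write [C3 write: invalidate ['C0=M'] -> C3=M] -> [I,I,I,M]
Op 8: C0 read [C0 read from I: others=['C3=M'] -> C0=S, others downsized to S] -> [S,I,I,S]
Op 9: C2 read [C2 read from I: others=['C0=S', 'C3=S'] -> C2=S, others downsized to S] -> [S,I,S,S]
Op 10: C0 write [C0 write: invalidate ['C2=S', 'C3=S'] -> C0=M] -> [M,I,I,I]
Op 11: C3 read [C3 read from I: others=['C0=M'] -> C3=S, others downsized to S] -> [S,I,I,S]
Op 12: C1 read [C1 read from I: others=['C0=S', 'C3=S'] -> C1=S, others downsized to S] -> [S,S,I,S]

Answer: S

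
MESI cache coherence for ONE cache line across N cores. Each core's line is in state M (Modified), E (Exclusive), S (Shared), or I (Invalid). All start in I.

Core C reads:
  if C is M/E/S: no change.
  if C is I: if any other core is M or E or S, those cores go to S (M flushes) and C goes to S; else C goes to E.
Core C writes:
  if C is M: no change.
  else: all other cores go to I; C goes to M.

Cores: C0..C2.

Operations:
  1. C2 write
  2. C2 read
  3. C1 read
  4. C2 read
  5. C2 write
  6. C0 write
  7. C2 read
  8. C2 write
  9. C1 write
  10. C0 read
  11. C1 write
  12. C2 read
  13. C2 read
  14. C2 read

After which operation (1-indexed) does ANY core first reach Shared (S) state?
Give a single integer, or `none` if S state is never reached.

Op 1: C2 write [C2 write: invalidate none -> C2=M] -> [I,I,M]
Op 2: C2 read [C2 read: already in M, no change] -> [I,I,M]
Op 3: C1 read [C1 read from I: others=['C2=M'] -> C1=S, others downsized to S] -> [I,S,S]
  -> First S state at op 3; remaining ops need not be traced.

Answer: 3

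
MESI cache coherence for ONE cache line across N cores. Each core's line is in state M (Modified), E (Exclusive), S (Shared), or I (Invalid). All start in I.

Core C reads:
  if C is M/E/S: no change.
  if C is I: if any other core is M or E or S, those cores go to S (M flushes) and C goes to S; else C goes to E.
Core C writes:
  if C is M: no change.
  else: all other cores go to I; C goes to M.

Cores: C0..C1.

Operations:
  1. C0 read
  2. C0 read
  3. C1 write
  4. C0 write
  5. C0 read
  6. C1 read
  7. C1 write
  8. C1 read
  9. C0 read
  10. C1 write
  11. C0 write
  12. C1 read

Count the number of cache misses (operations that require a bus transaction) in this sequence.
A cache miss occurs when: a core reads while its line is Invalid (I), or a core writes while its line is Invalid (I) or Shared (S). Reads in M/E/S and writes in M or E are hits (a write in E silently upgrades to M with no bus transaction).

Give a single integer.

Op 1: C0 read [C0 read from I: no other sharers -> C0=E (exclusive)] -> [E,I] [MISS #1: read from I]
Op 2: C0 read [C0 read: already in E, no change] -> [E,I] [hit: read from E]
Op 3: C1 write [C1 write: invalidate ['C0=E'] -> C1=M] -> [I,M] [MISS #2: write from I]
Op 4: C0 write [C0 write: invalidate ['C1=M'] -> C0=M] -> [M,I] [MISS #3: write from I]
Op 5: C0 read [C0 read: already in M, no change] -> [M,I] [hit: read from M]
Op 6: C1 read [C1 read from I: others=['C0=M'] -> C1=S, others downsized to S] -> [S,S] [MISS #4: read from I]
Op 7: C1 write [C1 write: invalidate ['C0=S'] -> C1=M] -> [I,M] [MISS #5: write from S]
Op 8: C1 read [C1 read: already in M, no change] -> [I,M] [hit: read from M]
Op 9: C0 read [C0 read from I: others=['C1=M'] -> C0=S, others downsized to S] -> [S,S] [MISS #6: read from I]
Op 10: C1 write [C1 write: invalidate ['C0=S'] -> C1=M] -> [I,M] [MISS #7: write from S]
Op 11: C0 write [C0 write: invalidate ['C1=M'] -> C0=M] -> [M,I] [MISS #8: write from I]
Op 12: C1 read [C1 read from I: others=['C0=M'] -> C1=S, others downsized to S] -> [S,S] [MISS #9: read from I]

Answer: 9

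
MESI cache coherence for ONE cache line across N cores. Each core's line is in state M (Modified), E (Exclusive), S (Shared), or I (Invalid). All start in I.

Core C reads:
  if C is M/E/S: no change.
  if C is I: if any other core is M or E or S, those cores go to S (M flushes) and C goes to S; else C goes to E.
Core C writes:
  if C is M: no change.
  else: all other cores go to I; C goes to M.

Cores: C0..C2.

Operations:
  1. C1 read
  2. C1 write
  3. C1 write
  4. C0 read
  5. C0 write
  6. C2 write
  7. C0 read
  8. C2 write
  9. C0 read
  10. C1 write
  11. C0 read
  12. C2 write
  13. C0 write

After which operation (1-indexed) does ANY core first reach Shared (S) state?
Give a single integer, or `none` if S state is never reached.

Answer: 4

Derivation:
Op 1: C1 read [C1 read from I: no other sharers -> C1=E (exclusive)] -> [I,E,I]
Op 2: C1 write [C1 write: invalidate none -> C1=M] -> [I,M,I]
Op 3: C1 write [C1 write: already M (modified), no change] -> [I,M,I]
Op 4: C0 read [C0 read from I: others=['C1=M'] -> C0=S, others downsized to S] -> [S,S,I]
  -> First S state at op 4; remaining ops need not be traced.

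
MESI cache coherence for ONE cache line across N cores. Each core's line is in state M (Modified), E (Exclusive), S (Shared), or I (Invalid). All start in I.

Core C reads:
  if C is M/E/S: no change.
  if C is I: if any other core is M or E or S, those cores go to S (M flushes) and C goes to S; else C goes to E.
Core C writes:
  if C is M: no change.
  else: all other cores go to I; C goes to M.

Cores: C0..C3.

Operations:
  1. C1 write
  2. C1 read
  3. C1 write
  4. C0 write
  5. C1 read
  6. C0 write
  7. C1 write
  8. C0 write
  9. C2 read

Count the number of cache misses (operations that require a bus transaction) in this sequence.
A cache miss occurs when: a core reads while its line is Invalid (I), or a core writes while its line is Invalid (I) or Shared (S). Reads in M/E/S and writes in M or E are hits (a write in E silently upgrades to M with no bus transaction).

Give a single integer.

Op 1: C1 write [C1 write: invalidate none -> C1=M] -> [I,M,I,I] [MISS #1: write from I]
Op 2: C1 read [C1 read: already in M, no change] -> [I,M,I,I] [hit: read from M]
Op 3: C1 write [C1 write: already M (modified), no change] -> [I,M,I,I] [hit: write from M]
Op 4: C0 write [C0 write: invalidate ['C1=M'] -> C0=M] -> [M,I,I,I] [MISS #2: write from I]
Op 5: C1 read [C1 read from I: others=['C0=M'] -> C1=S, others downsized to S] -> [S,S,I,I] [MISS #3: read from I]
Op 6: C0 write [C0 write: invalidate ['C1=S'] -> C0=M] -> [M,I,I,I] [MISS #4: write from S]
Op 7: C1 write [C1 write: invalidate ['C0=M'] -> C1=M] -> [I,M,I,I] [MISS #5: write from I]
Op 8: C0 write [C0 write: invalidate ['C1=M'] -> C0=M] -> [M,I,I,I] [MISS #6: write from I]
Op 9: C2 read [C2 read from I: others=['C0=M'] -> C2=S, others downsized to S] -> [S,I,S,I] [MISS #7: read from I]

Answer: 7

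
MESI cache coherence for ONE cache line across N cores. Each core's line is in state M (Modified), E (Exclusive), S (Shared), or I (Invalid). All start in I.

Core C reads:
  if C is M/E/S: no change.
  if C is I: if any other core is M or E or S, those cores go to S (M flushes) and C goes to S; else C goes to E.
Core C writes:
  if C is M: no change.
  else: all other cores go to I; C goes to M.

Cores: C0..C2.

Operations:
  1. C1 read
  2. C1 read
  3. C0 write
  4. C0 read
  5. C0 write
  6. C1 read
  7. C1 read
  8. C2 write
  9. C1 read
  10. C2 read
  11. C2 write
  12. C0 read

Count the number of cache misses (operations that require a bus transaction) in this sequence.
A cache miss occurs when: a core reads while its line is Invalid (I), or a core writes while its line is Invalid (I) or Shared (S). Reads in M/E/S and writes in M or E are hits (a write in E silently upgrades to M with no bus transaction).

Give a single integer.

Answer: 7

Derivation:
Op 1: C1 read [C1 read from I: no other sharers -> C1=E (exclusive)] -> [I,E,I] [MISS #1: read from I]
Op 2: C1 read [C1 read: already in E, no change] -> [I,E,I] [hit: read from E]
Op 3: C0 write [C0 write: invalidate ['C1=E'] -> C0=M] -> [M,I,I] [MISS #2: write from I]
Op 4: C0 read [C0 read: already in M, no change] -> [M,I,I] [hit: read from M]
Op 5: C0 write [C0 write: already M (modified), no change] -> [M,I,I] [hit: write from M]
Op 6: C1 read [C1 read from I: others=['C0=M'] -> C1=S, others downsized to S] -> [S,S,I] [MISS #3: read from I]
Op 7: C1 read [C1 read: already in S, no change] -> [S,S,I] [hit: read from S]
Op 8: C2 write [C2 write: invalidate ['C0=S', 'C1=S'] -> C2=M] -> [I,I,M] [MISS #4: write from I]
Op 9: C1 read [C1 read from I: others=['C2=M'] -> C1=S, others downsized to S] -> [I,S,S] [MISS #5: read from I]
Op 10: C2 read [C2 read: already in S, no change] -> [I,S,S] [hit: read from S]
Op 11: C2 write [C2 write: invalidate ['C1=S'] -> C2=M] -> [I,I,M] [MISS #6: write from S]
Op 12: C0 read [C0 read from I: others=['C2=M'] -> C0=S, others downsized to S] -> [S,I,S] [MISS #7: read from I]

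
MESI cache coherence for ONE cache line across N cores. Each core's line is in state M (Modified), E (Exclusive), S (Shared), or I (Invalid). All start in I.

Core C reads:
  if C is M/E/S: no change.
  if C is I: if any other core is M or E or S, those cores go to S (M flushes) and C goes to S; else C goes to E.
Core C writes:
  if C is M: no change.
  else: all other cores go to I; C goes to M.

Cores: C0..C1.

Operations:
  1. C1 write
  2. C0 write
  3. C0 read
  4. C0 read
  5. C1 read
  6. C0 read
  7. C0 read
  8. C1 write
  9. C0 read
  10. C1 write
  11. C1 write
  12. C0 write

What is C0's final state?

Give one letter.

Answer: M

Derivation:
Op 1: C1 write [C1 write: invalidate none -> C1=M] -> [I,M]
Op 2: C0 write [C0 write: invalidate ['C1=M'] -> C0=M] -> [M,I]
Op 3: C0 read [C0 read: already in M, no change] -> [M,I]
Op 4: C0 read [C0 read: already in M, no change] -> [M,I]
Op 5: C1 read [C1 read from I: others=['C0=M'] -> C1=S, others downsized to S] -> [S,S]
Op 6: C0 read [C0 read: already in S, no change] -> [S,S]
Op 7: C0 read [C0 read: already in S, no change] -> [S,S]
Op 8: C1 write [C1 write: invalidate ['C0=S'] -> C1=M] -> [I,M]
Op 9: C0 read [C0 read from I: others=['C1=M'] -> C0=S, others downsized to S] -> [S,S]
Op 10: C1 write [C1 write: invalidate ['C0=S'] -> C1=M] -> [I,M]
Op 11: C1 write [C1 write: already M (modified), no change] -> [I,M]
Op 12: C0 write [C0 write: invalidate ['C1=M'] -> C0=M] -> [M,I]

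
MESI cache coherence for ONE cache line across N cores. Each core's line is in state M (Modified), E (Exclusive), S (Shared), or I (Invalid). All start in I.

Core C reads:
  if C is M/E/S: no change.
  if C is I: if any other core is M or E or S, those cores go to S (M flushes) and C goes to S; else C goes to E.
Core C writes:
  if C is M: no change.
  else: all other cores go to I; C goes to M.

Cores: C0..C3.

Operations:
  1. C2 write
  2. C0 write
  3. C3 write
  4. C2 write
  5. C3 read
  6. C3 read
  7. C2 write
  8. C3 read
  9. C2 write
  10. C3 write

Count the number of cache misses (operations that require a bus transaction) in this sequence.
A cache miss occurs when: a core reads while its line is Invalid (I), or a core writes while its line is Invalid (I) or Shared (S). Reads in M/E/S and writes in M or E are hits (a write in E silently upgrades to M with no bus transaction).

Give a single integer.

Op 1: C2 write [C2 write: invalidate none -> C2=M] -> [I,I,M,I] [MISS #1: write from I]
Op 2: C0 write [C0 write: invalidate ['C2=M'] -> C0=M] -> [M,I,I,I] [MISS #2: write from I]
Op 3: C3 write [C3 write: invalidate ['C0=M'] -> C3=M] -> [I,I,I,M] [MISS #3: write from I]
Op 4: C2 write [C2 write: invalidate ['C3=M'] -> C2=M] -> [I,I,M,I] [MISS #4: write from I]
Op 5: C3 read [C3 read from I: others=['C2=M'] -> C3=S, others downsized to S] -> [I,I,S,S] [MISS #5: read from I]
Op 6: C3 read [C3 read: already in S, no change] -> [I,I,S,S] [hit: read from S]
Op 7: C2 write [C2 write: invalidate ['C3=S'] -> C2=M] -> [I,I,M,I] [MISS #6: write from S]
Op 8: C3 read [C3 read from I: others=['C2=M'] -> C3=S, others downsized to S] -> [I,I,S,S] [MISS #7: read from I]
Op 9: C2 write [C2 write: invalidate ['C3=S'] -> C2=M] -> [I,I,M,I] [MISS #8: write from S]
Op 10: C3 write [C3 write: invalidate ['C2=M'] -> C3=M] -> [I,I,I,M] [MISS #9: write from I]

Answer: 9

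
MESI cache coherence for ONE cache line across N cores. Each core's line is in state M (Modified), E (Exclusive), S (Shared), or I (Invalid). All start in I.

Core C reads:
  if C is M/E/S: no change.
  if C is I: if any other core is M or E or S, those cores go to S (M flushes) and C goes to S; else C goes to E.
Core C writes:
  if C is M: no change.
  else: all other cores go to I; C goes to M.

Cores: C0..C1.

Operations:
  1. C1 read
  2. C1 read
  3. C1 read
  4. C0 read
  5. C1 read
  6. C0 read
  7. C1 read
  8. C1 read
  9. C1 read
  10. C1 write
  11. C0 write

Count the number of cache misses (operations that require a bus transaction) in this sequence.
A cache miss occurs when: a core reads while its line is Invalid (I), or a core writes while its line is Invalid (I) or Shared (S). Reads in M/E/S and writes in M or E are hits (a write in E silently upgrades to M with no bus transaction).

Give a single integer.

Answer: 4

Derivation:
Op 1: C1 read [C1 read from I: no other sharers -> C1=E (exclusive)] -> [I,E] [MISS #1: read from I]
Op 2: C1 read [C1 read: already in E, no change] -> [I,E] [hit: read from E]
Op 3: C1 read [C1 read: already in E, no change] -> [I,E] [hit: read from E]
Op 4: C0 read [C0 read from I: others=['C1=E'] -> C0=S, others downsized to S] -> [S,S] [MISS #2: read from I]
Op 5: C1 read [C1 read: already in S, no change] -> [S,S] [hit: read from S]
Op 6: C0 read [C0 read: already in S, no change] -> [S,S] [hit: read from S]
Op 7: C1 read [C1 read: already in S, no change] -> [S,S] [hit: read from S]
Op 8: C1 read [C1 read: already in S, no change] -> [S,S] [hit: read from S]
Op 9: C1 read [C1 read: already in S, no change] -> [S,S] [hit: read from S]
Op 10: C1 write [C1 write: invalidate ['C0=S'] -> C1=M] -> [I,M] [MISS #3: write from S]
Op 11: C0 write [C0 write: invalidate ['C1=M'] -> C0=M] -> [M,I] [MISS #4: write from I]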